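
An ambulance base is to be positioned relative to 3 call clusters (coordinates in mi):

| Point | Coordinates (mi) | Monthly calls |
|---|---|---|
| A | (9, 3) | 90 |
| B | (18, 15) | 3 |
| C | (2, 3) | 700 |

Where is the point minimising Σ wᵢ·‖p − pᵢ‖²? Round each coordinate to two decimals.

The minimiser of Σwᵢ‖p−pᵢ‖² is the weighted centroid p* = (Σwᵢpᵢ)/(Σwᵢ).
Σwᵢ = 793.
Σwᵢxᵢ = 90·9 + 3·18 + 700·2 = 2264.
Σwᵢyᵢ = 90·3 + 3·15 + 700·3 = 2415.
x* = 2264/793 = 2.85, y* = 2415/793 = 3.05.

(2.85, 3.05)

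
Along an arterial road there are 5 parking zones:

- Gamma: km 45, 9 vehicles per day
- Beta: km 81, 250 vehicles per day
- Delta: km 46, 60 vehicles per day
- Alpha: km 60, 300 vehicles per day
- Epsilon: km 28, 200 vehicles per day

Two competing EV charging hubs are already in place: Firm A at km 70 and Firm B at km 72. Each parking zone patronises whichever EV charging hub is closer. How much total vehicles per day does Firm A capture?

The indifferent point is the midpoint (70+72)/2 = 71; parking zones left of it (closer to Firm A at 70) go to Firm A, those right go to Firm B.
  Epsilon at 28 (w=200) → Firm A
  Gamma at 45 (w=9) → Firm A
  Delta at 46 (w=60) → Firm A
  Alpha at 60 (w=300) → Firm A
  Beta at 81 (w=250) → Firm B
Firm A captures 569; Firm B captures 250.

569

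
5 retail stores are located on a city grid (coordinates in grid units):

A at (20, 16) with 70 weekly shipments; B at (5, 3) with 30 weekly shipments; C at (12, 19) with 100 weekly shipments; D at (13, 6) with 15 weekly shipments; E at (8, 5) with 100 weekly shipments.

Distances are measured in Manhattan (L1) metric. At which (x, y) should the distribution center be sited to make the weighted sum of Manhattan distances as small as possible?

(12, 16)

Manhattan distance separates: Σwᵢ(|x−xᵢ|+|y−yᵢ|) = Σwᵢ|x−xᵢ| + Σwᵢ|y−yᵢ|, so x and y are optimised independently as 1-D weighted medians.
Total weight W = 315; half = 157.5.
x-coordinate, sorted with cumulative weight:
  x=5 (B, w=30) cum 30
  x=8 (E, w=100) cum 130
  x=12 (C, w=100) cum 230  ← median
  x=13 (D, w=15) cum 245
  x=20 (A, w=70) cum 315
⇒ x* = 12
y-coordinate, sorted with cumulative weight:
  y=3 (B, w=30) cum 30
  y=5 (E, w=100) cum 130
  y=6 (D, w=15) cum 145
  y=16 (A, w=70) cum 215  ← median
  y=19 (C, w=100) cum 315
⇒ y* = 16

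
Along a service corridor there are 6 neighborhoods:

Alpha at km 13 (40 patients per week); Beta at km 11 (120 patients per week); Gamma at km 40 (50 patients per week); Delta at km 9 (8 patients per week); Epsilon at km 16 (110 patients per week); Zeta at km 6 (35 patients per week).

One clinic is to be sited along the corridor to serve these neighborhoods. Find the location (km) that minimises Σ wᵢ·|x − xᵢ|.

For a sum of weighted absolute distances on a line, the optimum is the weighted median (not the mean). Total weight W = 363; half-weight = 181.5.
Sort by position and accumulate weight:
  km 6 (Zeta, w=35) → cum 35
  km 9 (Delta, w=8) → cum 43
  km 11 (Beta, w=120) → cum 163
  km 13 (Alpha, w=40) → cum 203  ≥ 181.5 → median here
  km 16 (Epsilon, w=110) → cum 313
  km 40 (Gamma, w=50) → cum 363
Optimal location: km 13.

x = 13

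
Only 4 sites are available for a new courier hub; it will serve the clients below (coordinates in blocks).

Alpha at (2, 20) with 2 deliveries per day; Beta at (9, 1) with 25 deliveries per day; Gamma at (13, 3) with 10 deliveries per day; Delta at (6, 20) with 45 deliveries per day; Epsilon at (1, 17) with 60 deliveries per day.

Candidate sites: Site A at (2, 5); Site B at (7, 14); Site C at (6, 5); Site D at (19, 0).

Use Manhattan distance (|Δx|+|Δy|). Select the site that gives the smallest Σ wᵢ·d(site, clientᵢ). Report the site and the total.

Site B, total 1422 blocks

Total weighted distance at each candidate:
  Site A (2, 5): total = 2070
  Site B (7, 14): total = 1422
  Site C (6, 5): total = 1998
  Site D (19, 0): total = 4024
Minimum is at Site B with total 1422 blocks.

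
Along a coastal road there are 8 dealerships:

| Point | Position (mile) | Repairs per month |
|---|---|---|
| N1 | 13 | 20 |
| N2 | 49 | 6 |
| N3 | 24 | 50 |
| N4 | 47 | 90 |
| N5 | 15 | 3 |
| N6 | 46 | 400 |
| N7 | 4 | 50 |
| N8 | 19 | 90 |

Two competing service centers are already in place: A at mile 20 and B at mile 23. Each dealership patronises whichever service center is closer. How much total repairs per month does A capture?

163

The indifferent point is the midpoint (20+23)/2 = 21.5; dealerships left of it (closer to A at 20) go to A, those right go to B.
  N7 at 4 (w=50) → A
  N1 at 13 (w=20) → A
  N5 at 15 (w=3) → A
  N8 at 19 (w=90) → A
  N3 at 24 (w=50) → B
  N6 at 46 (w=400) → B
  N4 at 47 (w=90) → B
  N2 at 49 (w=6) → B
A captures 163; B captures 546.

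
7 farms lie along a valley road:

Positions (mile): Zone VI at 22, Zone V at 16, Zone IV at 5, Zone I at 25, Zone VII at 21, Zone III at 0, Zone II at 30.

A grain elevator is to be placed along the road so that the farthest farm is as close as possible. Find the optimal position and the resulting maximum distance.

location 15, max distance 15

The 1-center on a line is the midpoint of the two extreme points: leftmost at 0, rightmost at 30.
Optimal location = (0 + 30)/2 = 15; maximum distance = (30 − 0)/2 = 15.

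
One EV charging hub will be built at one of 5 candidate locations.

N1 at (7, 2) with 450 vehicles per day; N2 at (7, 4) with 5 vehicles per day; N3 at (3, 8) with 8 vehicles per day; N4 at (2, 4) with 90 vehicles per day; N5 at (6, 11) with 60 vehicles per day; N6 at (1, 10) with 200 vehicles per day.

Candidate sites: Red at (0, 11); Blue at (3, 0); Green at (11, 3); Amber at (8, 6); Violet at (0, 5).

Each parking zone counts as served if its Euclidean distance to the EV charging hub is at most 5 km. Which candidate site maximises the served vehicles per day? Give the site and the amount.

Blue, covering 540

Coverage radius r = 5 km; a point is covered iff (Δx)²+(Δy)² ≤ 5² = 25.
  Red (0, 11): covers {N3, N6} → 208
  Blue (3, 0): covers {N1, N4} → 540
  Green (11, 3): covers {N1, N2} → 455
  Amber (8, 6): covers {N1, N2} → 455
  Violet (0, 5): covers {N3, N4} → 98
Maximum coverage at Blue: 540 vehicles per day.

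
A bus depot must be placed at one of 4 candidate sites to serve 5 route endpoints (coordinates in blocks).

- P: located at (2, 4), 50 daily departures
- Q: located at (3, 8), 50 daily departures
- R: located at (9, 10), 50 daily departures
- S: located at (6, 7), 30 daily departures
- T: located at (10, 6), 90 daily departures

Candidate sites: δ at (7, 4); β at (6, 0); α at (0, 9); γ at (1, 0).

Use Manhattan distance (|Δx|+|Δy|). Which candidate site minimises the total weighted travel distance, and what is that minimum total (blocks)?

δ, total 1620 blocks

Total weighted distance at each candidate:
  δ (7, 4): total = 1620
  β (6, 0): total = 2710
  α (0, 9): total = 2460
  γ (1, 0): total = 3360
Minimum is at δ with total 1620 blocks.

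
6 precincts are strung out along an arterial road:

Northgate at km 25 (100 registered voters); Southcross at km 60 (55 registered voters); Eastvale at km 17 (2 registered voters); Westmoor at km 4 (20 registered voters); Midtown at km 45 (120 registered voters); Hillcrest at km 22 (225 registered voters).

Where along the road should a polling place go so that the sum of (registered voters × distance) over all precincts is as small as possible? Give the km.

x = 25

For a sum of weighted absolute distances on a line, the optimum is the weighted median (not the mean). Total weight W = 522; half-weight = 261.
Sort by position and accumulate weight:
  km 4 (Westmoor, w=20) → cum 20
  km 17 (Eastvale, w=2) → cum 22
  km 22 (Hillcrest, w=225) → cum 247
  km 25 (Northgate, w=100) → cum 347  ≥ 261 → median here
  km 45 (Midtown, w=120) → cum 467
  km 60 (Southcross, w=55) → cum 522
Optimal location: km 25.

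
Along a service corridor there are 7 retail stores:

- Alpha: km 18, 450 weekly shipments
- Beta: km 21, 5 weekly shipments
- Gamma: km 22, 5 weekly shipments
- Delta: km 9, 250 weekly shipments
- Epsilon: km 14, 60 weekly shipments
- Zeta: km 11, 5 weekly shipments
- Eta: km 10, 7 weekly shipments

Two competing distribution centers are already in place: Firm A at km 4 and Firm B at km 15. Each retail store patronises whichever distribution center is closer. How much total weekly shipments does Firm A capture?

250

The indifferent point is the midpoint (4+15)/2 = 9.5; retail stores left of it (closer to Firm A at 4) go to Firm A, those right go to Firm B.
  Delta at 9 (w=250) → Firm A
  Eta at 10 (w=7) → Firm B
  Zeta at 11 (w=5) → Firm B
  Epsilon at 14 (w=60) → Firm B
  Alpha at 18 (w=450) → Firm B
  Beta at 21 (w=5) → Firm B
  Gamma at 22 (w=5) → Firm B
Firm A captures 250; Firm B captures 532.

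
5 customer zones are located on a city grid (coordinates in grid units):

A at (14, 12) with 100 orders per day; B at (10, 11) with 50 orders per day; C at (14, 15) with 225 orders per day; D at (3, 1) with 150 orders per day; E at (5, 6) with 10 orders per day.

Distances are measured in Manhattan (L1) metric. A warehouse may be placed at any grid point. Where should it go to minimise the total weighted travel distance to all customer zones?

(14, 12)

Manhattan distance separates: Σwᵢ(|x−xᵢ|+|y−yᵢ|) = Σwᵢ|x−xᵢ| + Σwᵢ|y−yᵢ|, so x and y are optimised independently as 1-D weighted medians.
Total weight W = 535; half = 267.5.
x-coordinate, sorted with cumulative weight:
  x=3 (D, w=150) cum 150
  x=5 (E, w=10) cum 160
  x=10 (B, w=50) cum 210
  x=14 (A, w=100) cum 310  ← median
  x=14 (C, w=225) cum 535
⇒ x* = 14
y-coordinate, sorted with cumulative weight:
  y=1 (D, w=150) cum 150
  y=6 (E, w=10) cum 160
  y=11 (B, w=50) cum 210
  y=12 (A, w=100) cum 310  ← median
  y=15 (C, w=225) cum 535
⇒ y* = 12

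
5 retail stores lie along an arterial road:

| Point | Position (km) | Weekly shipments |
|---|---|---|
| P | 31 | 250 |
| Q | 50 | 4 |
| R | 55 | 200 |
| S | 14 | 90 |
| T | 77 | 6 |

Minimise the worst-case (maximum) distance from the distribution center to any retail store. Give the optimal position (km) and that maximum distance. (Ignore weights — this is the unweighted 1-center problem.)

location 45.5, max distance 31.5

The 1-center on a line is the midpoint of the two extreme points: leftmost at 14, rightmost at 77.
Optimal location = (14 + 77)/2 = 45.5; maximum distance = (77 − 14)/2 = 31.5.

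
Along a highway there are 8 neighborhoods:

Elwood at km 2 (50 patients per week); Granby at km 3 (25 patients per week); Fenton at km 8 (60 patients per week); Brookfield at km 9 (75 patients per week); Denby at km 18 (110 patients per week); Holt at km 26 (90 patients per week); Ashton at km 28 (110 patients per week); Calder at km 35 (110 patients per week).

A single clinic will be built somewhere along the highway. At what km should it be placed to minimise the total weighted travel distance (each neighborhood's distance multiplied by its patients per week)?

x = 18

For a sum of weighted absolute distances on a line, the optimum is the weighted median (not the mean). Total weight W = 630; half-weight = 315.
Sort by position and accumulate weight:
  km 2 (Elwood, w=50) → cum 50
  km 3 (Granby, w=25) → cum 75
  km 8 (Fenton, w=60) → cum 135
  km 9 (Brookfield, w=75) → cum 210
  km 18 (Denby, w=110) → cum 320  ≥ 315 → median here
  km 26 (Holt, w=90) → cum 410
  km 28 (Ashton, w=110) → cum 520
  km 35 (Calder, w=110) → cum 630
Optimal location: km 18.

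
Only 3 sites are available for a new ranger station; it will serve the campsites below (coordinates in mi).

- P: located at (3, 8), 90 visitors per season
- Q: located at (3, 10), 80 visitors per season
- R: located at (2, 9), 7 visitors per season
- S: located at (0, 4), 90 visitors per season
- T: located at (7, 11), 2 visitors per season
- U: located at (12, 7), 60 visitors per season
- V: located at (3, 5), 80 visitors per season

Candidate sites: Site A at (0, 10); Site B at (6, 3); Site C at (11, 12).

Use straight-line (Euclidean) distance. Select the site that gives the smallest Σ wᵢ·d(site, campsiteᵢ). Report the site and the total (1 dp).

Site A, total 2342.9 mi

Total weighted distance at each candidate:
  Site A (0, 10): total = 2342.9
  Site B (6, 3): total = 2469.2
  Site C (11, 12): total = 3919.8
Minimum is at Site A with total 2342.9 mi.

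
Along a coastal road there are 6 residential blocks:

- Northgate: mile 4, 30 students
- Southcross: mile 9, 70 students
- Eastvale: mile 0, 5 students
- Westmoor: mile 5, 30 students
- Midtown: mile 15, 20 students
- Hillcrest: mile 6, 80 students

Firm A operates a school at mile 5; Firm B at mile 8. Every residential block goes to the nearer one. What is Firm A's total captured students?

The indifferent point is the midpoint (5+8)/2 = 6.5; residential blocks left of it (closer to Firm A at 5) go to Firm A, those right go to Firm B.
  Eastvale at 0 (w=5) → Firm A
  Northgate at 4 (w=30) → Firm A
  Westmoor at 5 (w=30) → Firm A
  Hillcrest at 6 (w=80) → Firm A
  Southcross at 9 (w=70) → Firm B
  Midtown at 15 (w=20) → Firm B
Firm A captures 145; Firm B captures 90.

145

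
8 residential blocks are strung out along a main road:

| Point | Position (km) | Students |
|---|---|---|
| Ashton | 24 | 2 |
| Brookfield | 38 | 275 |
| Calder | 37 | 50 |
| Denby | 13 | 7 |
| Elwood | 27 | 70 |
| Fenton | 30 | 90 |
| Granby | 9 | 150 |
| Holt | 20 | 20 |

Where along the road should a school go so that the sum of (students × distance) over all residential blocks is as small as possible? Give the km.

For a sum of weighted absolute distances on a line, the optimum is the weighted median (not the mean). Total weight W = 664; half-weight = 332.
Sort by position and accumulate weight:
  km 9 (Granby, w=150) → cum 150
  km 13 (Denby, w=7) → cum 157
  km 20 (Holt, w=20) → cum 177
  km 24 (Ashton, w=2) → cum 179
  km 27 (Elwood, w=70) → cum 249
  km 30 (Fenton, w=90) → cum 339  ≥ 332 → median here
  km 37 (Calder, w=50) → cum 389
  km 38 (Brookfield, w=275) → cum 664
Optimal location: km 30.

x = 30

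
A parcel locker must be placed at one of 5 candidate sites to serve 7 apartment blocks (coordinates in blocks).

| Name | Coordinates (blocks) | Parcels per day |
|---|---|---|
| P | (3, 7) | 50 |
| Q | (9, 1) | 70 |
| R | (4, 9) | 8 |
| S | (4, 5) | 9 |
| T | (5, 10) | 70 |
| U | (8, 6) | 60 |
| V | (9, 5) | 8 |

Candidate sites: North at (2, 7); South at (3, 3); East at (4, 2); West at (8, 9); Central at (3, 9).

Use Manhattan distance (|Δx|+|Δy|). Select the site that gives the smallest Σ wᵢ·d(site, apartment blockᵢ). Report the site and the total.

West, total 1584 blocks

Total weighted distance at each candidate:
  North (2, 7): total = 1940
  South (3, 3): total = 2017
  East (4, 2): total = 1977
  West (8, 9): total = 1584
  Central (3, 9): total = 1903
Minimum is at West with total 1584 blocks.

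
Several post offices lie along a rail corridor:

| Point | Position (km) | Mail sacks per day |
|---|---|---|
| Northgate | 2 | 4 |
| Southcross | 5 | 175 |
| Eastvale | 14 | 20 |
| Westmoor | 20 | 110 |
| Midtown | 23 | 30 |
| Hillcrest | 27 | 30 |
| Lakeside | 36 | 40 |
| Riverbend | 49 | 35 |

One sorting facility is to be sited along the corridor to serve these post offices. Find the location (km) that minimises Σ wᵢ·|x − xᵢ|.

For a sum of weighted absolute distances on a line, the optimum is the weighted median (not the mean). Total weight W = 444; half-weight = 222.
Sort by position and accumulate weight:
  km 2 (Northgate, w=4) → cum 4
  km 5 (Southcross, w=175) → cum 179
  km 14 (Eastvale, w=20) → cum 199
  km 20 (Westmoor, w=110) → cum 309  ≥ 222 → median here
  km 23 (Midtown, w=30) → cum 339
  km 27 (Hillcrest, w=30) → cum 369
  km 36 (Lakeside, w=40) → cum 409
  km 49 (Riverbend, w=35) → cum 444
Optimal location: km 20.

x = 20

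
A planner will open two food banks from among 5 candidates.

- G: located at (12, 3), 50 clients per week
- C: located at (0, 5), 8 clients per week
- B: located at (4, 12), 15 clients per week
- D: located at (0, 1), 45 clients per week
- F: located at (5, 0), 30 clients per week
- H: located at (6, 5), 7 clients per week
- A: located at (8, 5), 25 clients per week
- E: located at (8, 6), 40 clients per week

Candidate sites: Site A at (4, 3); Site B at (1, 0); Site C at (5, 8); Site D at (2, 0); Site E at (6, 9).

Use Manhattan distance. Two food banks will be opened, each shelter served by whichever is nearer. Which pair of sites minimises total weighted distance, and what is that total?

{Site A, Site B}, total 1251

Evaluate every pair (each demand assigned to the nearer of the two):
  {Site A, Site B}: total = 1251
  {Site A, Site D}: total = 1266
  {Site A, Site C}: total = 1291
  {Site A, Site E}: total = 1291
  {Site B, Site C}: total = 1311
  {Site B, Site E}: total = 1311
  {Site C, Site D}: total = 1334
  {Site D, Site E}: total = 1334
  {Site C, Site E}: total = 1897
  {Site B, Site D}: total = 1906
Best pair: {Site A, Site B} with total 1251.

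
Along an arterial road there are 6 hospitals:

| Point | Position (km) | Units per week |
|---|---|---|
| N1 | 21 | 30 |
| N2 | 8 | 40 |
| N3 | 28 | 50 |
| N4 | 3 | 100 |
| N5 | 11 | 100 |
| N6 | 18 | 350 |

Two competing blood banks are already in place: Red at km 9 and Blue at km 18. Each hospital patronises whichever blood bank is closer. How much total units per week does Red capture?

240

The indifferent point is the midpoint (9+18)/2 = 13.5; hospitals left of it (closer to Red at 9) go to Red, those right go to Blue.
  N4 at 3 (w=100) → Red
  N2 at 8 (w=40) → Red
  N5 at 11 (w=100) → Red
  N6 at 18 (w=350) → Blue
  N1 at 21 (w=30) → Blue
  N3 at 28 (w=50) → Blue
Red captures 240; Blue captures 430.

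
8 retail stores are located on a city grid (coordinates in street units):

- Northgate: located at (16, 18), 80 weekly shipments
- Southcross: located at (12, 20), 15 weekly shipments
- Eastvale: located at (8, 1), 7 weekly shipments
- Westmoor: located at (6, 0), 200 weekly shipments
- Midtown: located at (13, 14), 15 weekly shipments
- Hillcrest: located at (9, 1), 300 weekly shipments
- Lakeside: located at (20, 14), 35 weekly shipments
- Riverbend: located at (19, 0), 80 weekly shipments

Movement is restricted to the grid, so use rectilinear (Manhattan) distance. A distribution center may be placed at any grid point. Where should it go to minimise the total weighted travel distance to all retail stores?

(9, 1)

Manhattan distance separates: Σwᵢ(|x−xᵢ|+|y−yᵢ|) = Σwᵢ|x−xᵢ| + Σwᵢ|y−yᵢ|, so x and y are optimised independently as 1-D weighted medians.
Total weight W = 732; half = 366.
x-coordinate, sorted with cumulative weight:
  x=6 (Westmoor, w=200) cum 200
  x=8 (Eastvale, w=7) cum 207
  x=9 (Hillcrest, w=300) cum 507  ← median
  x=12 (Southcross, w=15) cum 522
  x=13 (Midtown, w=15) cum 537
  x=16 (Northgate, w=80) cum 617
  x=19 (Riverbend, w=80) cum 697
  x=20 (Lakeside, w=35) cum 732
⇒ x* = 9
y-coordinate, sorted with cumulative weight:
  y=0 (Westmoor, w=200) cum 200
  y=0 (Riverbend, w=80) cum 280
  y=1 (Eastvale, w=7) cum 287
  y=1 (Hillcrest, w=300) cum 587  ← median
  y=14 (Midtown, w=15) cum 602
  y=14 (Lakeside, w=35) cum 637
  y=18 (Northgate, w=80) cum 717
  y=20 (Southcross, w=15) cum 732
⇒ y* = 1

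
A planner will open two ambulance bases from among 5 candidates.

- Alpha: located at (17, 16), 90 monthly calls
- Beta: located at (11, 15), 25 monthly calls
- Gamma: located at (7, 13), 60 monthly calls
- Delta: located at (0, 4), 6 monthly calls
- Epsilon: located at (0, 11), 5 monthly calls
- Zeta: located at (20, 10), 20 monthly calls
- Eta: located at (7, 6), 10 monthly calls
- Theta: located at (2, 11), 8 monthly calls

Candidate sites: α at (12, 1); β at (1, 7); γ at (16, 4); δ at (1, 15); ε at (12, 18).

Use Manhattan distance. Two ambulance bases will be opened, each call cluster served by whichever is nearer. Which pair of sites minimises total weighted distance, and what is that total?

Evaluate every pair (each demand assigned to the nearer of the two):
  {β, ε}: total = 1809
  {δ, ε}: total = 1817
  {γ, ε}: total = 1967
  {α, ε}: total = 2071
  {γ, δ}: total = 2347
  {β, γ}: total = 2649
  {α, δ}: total = 2837
  {β, δ}: total = 2859
  {α, γ}: total = 3225
  {α, β}: total = 3394
Best pair: {β, ε} with total 1809.

{β, ε}, total 1809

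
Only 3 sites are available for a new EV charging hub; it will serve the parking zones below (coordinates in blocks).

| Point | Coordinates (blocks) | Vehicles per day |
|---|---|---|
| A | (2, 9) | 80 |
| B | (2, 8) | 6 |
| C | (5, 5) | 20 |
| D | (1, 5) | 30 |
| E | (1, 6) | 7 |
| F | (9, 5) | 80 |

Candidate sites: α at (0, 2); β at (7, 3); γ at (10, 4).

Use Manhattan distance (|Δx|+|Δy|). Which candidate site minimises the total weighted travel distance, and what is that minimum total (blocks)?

β, total 1643 blocks

Total weighted distance at each candidate:
  α (0, 2): total = 2043
  β (7, 3): total = 1643
  γ (10, 4): total = 1769
Minimum is at β with total 1643 blocks.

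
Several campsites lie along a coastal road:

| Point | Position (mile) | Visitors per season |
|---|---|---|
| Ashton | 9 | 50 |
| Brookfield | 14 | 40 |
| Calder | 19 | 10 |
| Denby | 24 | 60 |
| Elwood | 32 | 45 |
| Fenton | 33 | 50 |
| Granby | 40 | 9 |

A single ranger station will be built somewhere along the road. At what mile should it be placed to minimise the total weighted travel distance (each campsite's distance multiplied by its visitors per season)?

x = 24

For a sum of weighted absolute distances on a line, the optimum is the weighted median (not the mean). Total weight W = 264; half-weight = 132.
Sort by position and accumulate weight:
  mile 9 (Ashton, w=50) → cum 50
  mile 14 (Brookfield, w=40) → cum 90
  mile 19 (Calder, w=10) → cum 100
  mile 24 (Denby, w=60) → cum 160  ≥ 132 → median here
  mile 32 (Elwood, w=45) → cum 205
  mile 33 (Fenton, w=50) → cum 255
  mile 40 (Granby, w=9) → cum 264
Optimal location: mile 24.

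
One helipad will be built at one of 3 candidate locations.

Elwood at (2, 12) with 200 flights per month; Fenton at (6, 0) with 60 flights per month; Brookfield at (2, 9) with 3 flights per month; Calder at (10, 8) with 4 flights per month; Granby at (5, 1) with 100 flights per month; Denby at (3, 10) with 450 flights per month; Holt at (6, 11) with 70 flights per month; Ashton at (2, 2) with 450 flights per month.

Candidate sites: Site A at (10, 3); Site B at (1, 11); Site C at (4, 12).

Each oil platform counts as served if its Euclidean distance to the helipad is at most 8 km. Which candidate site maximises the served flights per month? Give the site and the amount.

Coverage radius r = 8 km; a point is covered iff (Δx)²+(Δy)² ≤ 8² = 64.
  Site A (10, 3): covers {Fenton, Calder, Granby} → 164
  Site B (1, 11): covers {Elwood, Brookfield, Denby, Holt} → 723
  Site C (4, 12): covers {Elwood, Brookfield, Calder, Denby, Holt} → 727
Maximum coverage at Site C: 727 flights per month.

Site C, covering 727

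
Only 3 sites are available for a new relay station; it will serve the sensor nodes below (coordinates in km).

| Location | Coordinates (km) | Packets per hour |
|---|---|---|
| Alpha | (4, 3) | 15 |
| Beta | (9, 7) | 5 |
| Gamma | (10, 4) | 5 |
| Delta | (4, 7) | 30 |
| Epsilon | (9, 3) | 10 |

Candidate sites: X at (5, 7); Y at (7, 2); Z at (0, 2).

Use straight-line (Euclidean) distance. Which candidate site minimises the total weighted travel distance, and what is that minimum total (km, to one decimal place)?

X, total 197.6 km

Total weighted distance at each candidate:
  X (5, 7): total = 197.6
  Y (7, 2): total = 289.7
  Z (0, 2): total = 447.0
Minimum is at X with total 197.6 km.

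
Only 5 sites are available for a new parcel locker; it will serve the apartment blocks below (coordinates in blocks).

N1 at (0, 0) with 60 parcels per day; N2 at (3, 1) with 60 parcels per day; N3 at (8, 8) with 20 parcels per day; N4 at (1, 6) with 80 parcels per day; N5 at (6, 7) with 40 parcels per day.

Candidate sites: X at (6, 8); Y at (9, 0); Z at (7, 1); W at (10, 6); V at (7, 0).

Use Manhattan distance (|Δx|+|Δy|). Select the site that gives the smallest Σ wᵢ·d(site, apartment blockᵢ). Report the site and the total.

Z, total 2040 blocks

Total weighted distance at each candidate:
  X (6, 8): total = 2080
  Y (9, 0): total = 2660
  Z (7, 1): total = 2040
  W (10, 6): total = 2680
  V (7, 0): total = 2180
Minimum is at Z with total 2040 blocks.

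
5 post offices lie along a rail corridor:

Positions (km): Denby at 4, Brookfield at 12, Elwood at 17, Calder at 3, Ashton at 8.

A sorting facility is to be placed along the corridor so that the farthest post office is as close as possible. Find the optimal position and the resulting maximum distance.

The 1-center on a line is the midpoint of the two extreme points: leftmost at 3, rightmost at 17.
Optimal location = (3 + 17)/2 = 10; maximum distance = (17 − 3)/2 = 7.

location 10, max distance 7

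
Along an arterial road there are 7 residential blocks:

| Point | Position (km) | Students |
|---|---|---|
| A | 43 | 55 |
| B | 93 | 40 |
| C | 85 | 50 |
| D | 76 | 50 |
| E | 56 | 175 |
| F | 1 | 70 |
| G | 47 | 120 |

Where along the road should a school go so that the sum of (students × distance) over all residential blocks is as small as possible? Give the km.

x = 56

For a sum of weighted absolute distances on a line, the optimum is the weighted median (not the mean). Total weight W = 560; half-weight = 280.
Sort by position and accumulate weight:
  km 1 (F, w=70) → cum 70
  km 43 (A, w=55) → cum 125
  km 47 (G, w=120) → cum 245
  km 56 (E, w=175) → cum 420  ≥ 280 → median here
  km 76 (D, w=50) → cum 470
  km 85 (C, w=50) → cum 520
  km 93 (B, w=40) → cum 560
Optimal location: km 56.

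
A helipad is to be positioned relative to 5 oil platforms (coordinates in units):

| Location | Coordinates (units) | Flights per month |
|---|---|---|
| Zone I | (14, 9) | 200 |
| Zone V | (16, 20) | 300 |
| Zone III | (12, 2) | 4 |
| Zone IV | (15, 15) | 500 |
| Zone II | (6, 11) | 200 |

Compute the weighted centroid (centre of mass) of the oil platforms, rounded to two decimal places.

The minimiser of Σwᵢ‖p−pᵢ‖² is the weighted centroid p* = (Σwᵢpᵢ)/(Σwᵢ).
Σwᵢ = 1204.
Σwᵢxᵢ = 200·14 + 300·16 + 4·12 + 500·15 + 200·6 = 16348.
Σwᵢyᵢ = 200·9 + 300·20 + 4·2 + 500·15 + 200·11 = 17508.
x* = 16348/1204 = 13.58, y* = 17508/1204 = 14.54.

(13.58, 14.54)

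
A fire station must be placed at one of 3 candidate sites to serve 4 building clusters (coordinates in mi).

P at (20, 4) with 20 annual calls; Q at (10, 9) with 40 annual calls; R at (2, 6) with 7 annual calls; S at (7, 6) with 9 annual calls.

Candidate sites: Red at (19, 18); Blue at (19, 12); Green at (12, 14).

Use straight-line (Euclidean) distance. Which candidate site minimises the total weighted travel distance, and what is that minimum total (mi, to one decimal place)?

Total weighted distance at each candidate:
  Red (19, 18): total = 1088.2
  Blue (19, 12): total = 787.7
  Green (12, 14): total = 646.1
Minimum is at Green with total 646.1 mi.

Green, total 646.1 mi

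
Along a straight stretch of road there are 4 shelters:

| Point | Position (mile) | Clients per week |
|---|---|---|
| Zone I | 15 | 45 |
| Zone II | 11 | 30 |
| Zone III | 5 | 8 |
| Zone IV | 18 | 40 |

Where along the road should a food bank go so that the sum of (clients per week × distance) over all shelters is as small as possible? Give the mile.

x = 15

For a sum of weighted absolute distances on a line, the optimum is the weighted median (not the mean). Total weight W = 123; half-weight = 61.5.
Sort by position and accumulate weight:
  mile 5 (Zone III, w=8) → cum 8
  mile 11 (Zone II, w=30) → cum 38
  mile 15 (Zone I, w=45) → cum 83  ≥ 61.5 → median here
  mile 18 (Zone IV, w=40) → cum 123
Optimal location: mile 15.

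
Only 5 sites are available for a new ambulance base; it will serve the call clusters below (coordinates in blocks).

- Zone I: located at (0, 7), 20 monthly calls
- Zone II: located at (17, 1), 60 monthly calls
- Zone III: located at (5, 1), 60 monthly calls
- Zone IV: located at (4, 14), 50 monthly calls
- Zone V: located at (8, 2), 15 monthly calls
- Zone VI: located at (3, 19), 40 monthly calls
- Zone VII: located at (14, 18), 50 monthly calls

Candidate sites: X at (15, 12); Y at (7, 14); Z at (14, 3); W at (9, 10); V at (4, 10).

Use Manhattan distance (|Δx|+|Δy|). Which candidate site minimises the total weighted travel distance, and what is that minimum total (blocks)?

Total weighted distance at each candidate:
  X (15, 12): total = 4455
  Y (7, 14): total = 3815
  Z (14, 3): total = 4305
  W (9, 10): total = 3875
  V (4, 10): total = 3740
Minimum is at V with total 3740 blocks.

V, total 3740 blocks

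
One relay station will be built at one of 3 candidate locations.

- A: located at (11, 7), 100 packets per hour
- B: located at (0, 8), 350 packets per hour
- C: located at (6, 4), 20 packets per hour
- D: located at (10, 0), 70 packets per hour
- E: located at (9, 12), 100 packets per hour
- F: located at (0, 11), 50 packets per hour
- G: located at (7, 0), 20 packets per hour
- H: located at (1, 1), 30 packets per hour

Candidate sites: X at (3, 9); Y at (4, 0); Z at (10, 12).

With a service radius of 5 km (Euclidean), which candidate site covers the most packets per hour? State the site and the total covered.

X, covering 400

Coverage radius r = 5 km; a point is covered iff (Δx)²+(Δy)² ≤ 5² = 25.
  X (3, 9): covers {B, F} → 400
  Y (4, 0): covers {C, G, H} → 70
  Z (10, 12): covers {E} → 100
Maximum coverage at X: 400 packets per hour.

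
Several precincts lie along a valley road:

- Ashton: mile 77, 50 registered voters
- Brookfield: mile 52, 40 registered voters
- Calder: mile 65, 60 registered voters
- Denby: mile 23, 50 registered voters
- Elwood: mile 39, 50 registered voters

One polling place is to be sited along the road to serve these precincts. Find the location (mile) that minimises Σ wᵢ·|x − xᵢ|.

For a sum of weighted absolute distances on a line, the optimum is the weighted median (not the mean). Total weight W = 250; half-weight = 125.
Sort by position and accumulate weight:
  mile 23 (Denby, w=50) → cum 50
  mile 39 (Elwood, w=50) → cum 100
  mile 52 (Brookfield, w=40) → cum 140  ≥ 125 → median here
  mile 65 (Calder, w=60) → cum 200
  mile 77 (Ashton, w=50) → cum 250
Optimal location: mile 52.

x = 52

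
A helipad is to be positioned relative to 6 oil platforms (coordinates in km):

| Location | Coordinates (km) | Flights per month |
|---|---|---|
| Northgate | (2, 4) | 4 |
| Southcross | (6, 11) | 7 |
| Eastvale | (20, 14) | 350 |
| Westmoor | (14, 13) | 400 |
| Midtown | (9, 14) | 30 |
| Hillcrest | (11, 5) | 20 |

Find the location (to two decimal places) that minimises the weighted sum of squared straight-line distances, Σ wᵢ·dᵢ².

The minimiser of Σwᵢ‖p−pᵢ‖² is the weighted centroid p* = (Σwᵢpᵢ)/(Σwᵢ).
Σwᵢ = 811.
Σwᵢxᵢ = 4·2 + 7·6 + 350·20 + 400·14 + 30·9 + 20·11 = 13140.
Σwᵢyᵢ = 4·4 + 7·11 + 350·14 + 400·13 + 30·14 + 20·5 = 10713.
x* = 13140/811 = 16.20, y* = 10713/811 = 13.21.

(16.20, 13.21)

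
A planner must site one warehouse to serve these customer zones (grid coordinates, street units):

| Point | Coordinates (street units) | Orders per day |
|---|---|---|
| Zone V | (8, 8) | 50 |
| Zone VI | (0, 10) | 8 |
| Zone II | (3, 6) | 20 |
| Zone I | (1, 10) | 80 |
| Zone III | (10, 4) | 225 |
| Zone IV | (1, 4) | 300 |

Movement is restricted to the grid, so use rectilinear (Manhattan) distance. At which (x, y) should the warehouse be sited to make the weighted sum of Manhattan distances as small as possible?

(1, 4)

Manhattan distance separates: Σwᵢ(|x−xᵢ|+|y−yᵢ|) = Σwᵢ|x−xᵢ| + Σwᵢ|y−yᵢ|, so x and y are optimised independently as 1-D weighted medians.
Total weight W = 683; half = 341.5.
x-coordinate, sorted with cumulative weight:
  x=0 (Zone VI, w=8) cum 8
  x=1 (Zone I, w=80) cum 88
  x=1 (Zone IV, w=300) cum 388  ← median
  x=3 (Zone II, w=20) cum 408
  x=8 (Zone V, w=50) cum 458
  x=10 (Zone III, w=225) cum 683
⇒ x* = 1
y-coordinate, sorted with cumulative weight:
  y=4 (Zone III, w=225) cum 225
  y=4 (Zone IV, w=300) cum 525  ← median
  y=6 (Zone II, w=20) cum 545
  y=8 (Zone V, w=50) cum 595
  y=10 (Zone VI, w=8) cum 603
  y=10 (Zone I, w=80) cum 683
⇒ y* = 4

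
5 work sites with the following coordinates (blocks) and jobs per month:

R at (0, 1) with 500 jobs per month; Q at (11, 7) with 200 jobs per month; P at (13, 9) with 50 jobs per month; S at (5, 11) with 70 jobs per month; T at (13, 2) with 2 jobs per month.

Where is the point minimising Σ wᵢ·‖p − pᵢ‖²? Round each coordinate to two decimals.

(3.92, 3.80)

The minimiser of Σwᵢ‖p−pᵢ‖² is the weighted centroid p* = (Σwᵢpᵢ)/(Σwᵢ).
Σwᵢ = 822.
Σwᵢxᵢ = 500·0 + 200·11 + 50·13 + 70·5 + 2·13 = 3226.
Σwᵢyᵢ = 500·1 + 200·7 + 50·9 + 70·11 + 2·2 = 3124.
x* = 3226/822 = 3.92, y* = 3124/822 = 3.80.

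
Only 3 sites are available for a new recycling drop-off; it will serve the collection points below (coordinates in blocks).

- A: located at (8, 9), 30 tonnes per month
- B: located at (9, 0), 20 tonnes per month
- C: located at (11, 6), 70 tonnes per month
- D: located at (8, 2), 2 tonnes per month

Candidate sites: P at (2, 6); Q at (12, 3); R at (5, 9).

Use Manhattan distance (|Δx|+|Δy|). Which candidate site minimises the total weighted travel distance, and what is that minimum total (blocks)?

Q, total 710 blocks

Total weighted distance at each candidate:
  P (2, 6): total = 1180
  Q (12, 3): total = 710
  R (5, 9): total = 1000
Minimum is at Q with total 710 blocks.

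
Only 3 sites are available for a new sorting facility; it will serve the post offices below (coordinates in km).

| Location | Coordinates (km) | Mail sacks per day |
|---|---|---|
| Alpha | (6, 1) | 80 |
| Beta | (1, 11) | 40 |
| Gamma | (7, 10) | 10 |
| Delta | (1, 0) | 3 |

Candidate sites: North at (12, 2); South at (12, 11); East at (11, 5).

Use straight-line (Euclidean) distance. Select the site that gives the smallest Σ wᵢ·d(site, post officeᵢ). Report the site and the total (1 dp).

Total weighted distance at each candidate:
  North (12, 2): total = 1183.0
  South (12, 11): total = 1470.6
  East (11, 5): total = 1076.3
Minimum is at East with total 1076.3 km.

East, total 1076.3 km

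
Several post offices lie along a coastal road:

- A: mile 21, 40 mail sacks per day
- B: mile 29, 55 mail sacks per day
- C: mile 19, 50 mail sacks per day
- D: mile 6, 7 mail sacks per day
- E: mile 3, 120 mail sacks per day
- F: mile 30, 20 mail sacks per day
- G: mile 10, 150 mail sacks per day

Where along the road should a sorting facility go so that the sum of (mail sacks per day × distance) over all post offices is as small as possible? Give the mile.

x = 10

For a sum of weighted absolute distances on a line, the optimum is the weighted median (not the mean). Total weight W = 442; half-weight = 221.
Sort by position and accumulate weight:
  mile 3 (E, w=120) → cum 120
  mile 6 (D, w=7) → cum 127
  mile 10 (G, w=150) → cum 277  ≥ 221 → median here
  mile 19 (C, w=50) → cum 327
  mile 21 (A, w=40) → cum 367
  mile 29 (B, w=55) → cum 422
  mile 30 (F, w=20) → cum 442
Optimal location: mile 10.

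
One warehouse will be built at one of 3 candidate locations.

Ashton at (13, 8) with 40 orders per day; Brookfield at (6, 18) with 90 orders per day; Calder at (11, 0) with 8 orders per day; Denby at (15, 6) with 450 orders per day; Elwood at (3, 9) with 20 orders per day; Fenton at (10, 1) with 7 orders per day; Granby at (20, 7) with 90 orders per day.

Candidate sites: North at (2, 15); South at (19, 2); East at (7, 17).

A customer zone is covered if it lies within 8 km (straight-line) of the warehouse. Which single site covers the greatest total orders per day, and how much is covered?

Coverage radius r = 8 km; a point is covered iff (Δx)²+(Δy)² ≤ 8² = 64.
  North (2, 15): covers {Brookfield, Elwood} → 110
  South (19, 2): covers {Denby, Granby} → 540
  East (7, 17): covers {Brookfield} → 90
Maximum coverage at South: 540 orders per day.

South, covering 540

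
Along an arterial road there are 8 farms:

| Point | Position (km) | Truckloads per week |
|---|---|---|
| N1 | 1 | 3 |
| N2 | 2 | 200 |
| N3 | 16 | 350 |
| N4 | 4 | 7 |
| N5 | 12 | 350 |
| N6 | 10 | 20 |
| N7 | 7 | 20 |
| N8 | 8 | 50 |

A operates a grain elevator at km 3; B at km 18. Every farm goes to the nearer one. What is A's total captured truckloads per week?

300

The indifferent point is the midpoint (3+18)/2 = 10.5; farms left of it (closer to A at 3) go to A, those right go to B.
  N1 at 1 (w=3) → A
  N2 at 2 (w=200) → A
  N4 at 4 (w=7) → A
  N7 at 7 (w=20) → A
  N8 at 8 (w=50) → A
  N6 at 10 (w=20) → A
  N5 at 12 (w=350) → B
  N3 at 16 (w=350) → B
A captures 300; B captures 700.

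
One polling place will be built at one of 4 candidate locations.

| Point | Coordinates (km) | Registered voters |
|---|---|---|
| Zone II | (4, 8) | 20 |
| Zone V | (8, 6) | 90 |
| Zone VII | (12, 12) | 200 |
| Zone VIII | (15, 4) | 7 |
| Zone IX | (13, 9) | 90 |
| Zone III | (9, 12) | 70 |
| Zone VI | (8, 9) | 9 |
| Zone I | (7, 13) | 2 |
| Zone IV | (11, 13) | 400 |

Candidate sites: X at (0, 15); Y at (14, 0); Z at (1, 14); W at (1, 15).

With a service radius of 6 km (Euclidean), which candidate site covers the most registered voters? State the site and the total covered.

Y, covering 7

Coverage radius r = 6 km; a point is covered iff (Δx)²+(Δy)² ≤ 6² = 36.
  X (0, 15): covers {none} → 0
  Y (14, 0): covers {Zone VIII} → 7
  Z (1, 14): covers {none} → 0
  W (1, 15): covers {none} → 0
Maximum coverage at Y: 7 registered voters.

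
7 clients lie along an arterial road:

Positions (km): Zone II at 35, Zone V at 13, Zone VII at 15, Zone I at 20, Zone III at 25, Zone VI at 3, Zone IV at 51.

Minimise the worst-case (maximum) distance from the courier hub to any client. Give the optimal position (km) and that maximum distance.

The 1-center on a line is the midpoint of the two extreme points: leftmost at 3, rightmost at 51.
Optimal location = (3 + 51)/2 = 27; maximum distance = (51 − 3)/2 = 24.

location 27, max distance 24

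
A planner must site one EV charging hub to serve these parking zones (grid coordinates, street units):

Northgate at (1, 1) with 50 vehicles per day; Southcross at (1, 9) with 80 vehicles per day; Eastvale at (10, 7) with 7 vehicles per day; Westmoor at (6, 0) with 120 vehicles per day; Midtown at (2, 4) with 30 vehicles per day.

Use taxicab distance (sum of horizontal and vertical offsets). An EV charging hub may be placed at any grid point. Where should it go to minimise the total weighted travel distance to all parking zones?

(2, 1)

Manhattan distance separates: Σwᵢ(|x−xᵢ|+|y−yᵢ|) = Σwᵢ|x−xᵢ| + Σwᵢ|y−yᵢ|, so x and y are optimised independently as 1-D weighted medians.
Total weight W = 287; half = 143.5.
x-coordinate, sorted with cumulative weight:
  x=1 (Northgate, w=50) cum 50
  x=1 (Southcross, w=80) cum 130
  x=2 (Midtown, w=30) cum 160  ← median
  x=6 (Westmoor, w=120) cum 280
  x=10 (Eastvale, w=7) cum 287
⇒ x* = 2
y-coordinate, sorted with cumulative weight:
  y=0 (Westmoor, w=120) cum 120
  y=1 (Northgate, w=50) cum 170  ← median
  y=4 (Midtown, w=30) cum 200
  y=7 (Eastvale, w=7) cum 207
  y=9 (Southcross, w=80) cum 287
⇒ y* = 1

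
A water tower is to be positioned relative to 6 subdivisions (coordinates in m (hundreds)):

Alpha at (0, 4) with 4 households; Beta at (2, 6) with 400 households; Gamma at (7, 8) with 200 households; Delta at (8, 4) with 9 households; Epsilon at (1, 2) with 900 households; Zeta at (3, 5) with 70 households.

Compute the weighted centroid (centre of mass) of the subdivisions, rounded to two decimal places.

The minimiser of Σwᵢ‖p−pᵢ‖² is the weighted centroid p* = (Σwᵢpᵢ)/(Σwᵢ).
Σwᵢ = 1583.
Σwᵢxᵢ = 4·0 + 400·2 + 200·7 + 9·8 + 900·1 + 70·3 = 3382.
Σwᵢyᵢ = 4·4 + 400·6 + 200·8 + 9·4 + 900·2 + 70·5 = 6202.
x* = 3382/1583 = 2.14, y* = 6202/1583 = 3.92.

(2.14, 3.92)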